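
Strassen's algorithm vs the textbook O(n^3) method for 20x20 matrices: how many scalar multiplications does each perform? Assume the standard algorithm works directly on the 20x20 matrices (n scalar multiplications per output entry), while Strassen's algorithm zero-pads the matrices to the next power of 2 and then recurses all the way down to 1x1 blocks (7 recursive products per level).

Matrix multiplication for 20x20 matrices:

Strassen's algorithm requires power-of-2 dimensions. Pad 20x20 to 32x32 (next power of 2).

Standard algorithm: 20^3 = 8000 multiplications
Strassen's algorithm: 7^(log2(32)) = 7^5 = 16807 multiplications
Difference: 8000 - 16807 = -8807 (Strassen uses MORE here due to padding overhead — for small or just-over-power-of-2 n, padding can outweigh the per-level savings)

Standard: 8000 multiplications (20^3). Strassen: 16807 multiplications (7^5, after padding to 32x32). Strassen reduces 8 recursive multiplications to 7 at each level.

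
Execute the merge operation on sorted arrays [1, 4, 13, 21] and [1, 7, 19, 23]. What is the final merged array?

Merging process:

Compare 1 vs 1: take 1 from left. Merged: [1]
Compare 4 vs 1: take 1 from right. Merged: [1, 1]
Compare 4 vs 7: take 4 from left. Merged: [1, 1, 4]
Compare 13 vs 7: take 7 from right. Merged: [1, 1, 4, 7]
Compare 13 vs 19: take 13 from left. Merged: [1, 1, 4, 7, 13]
Compare 21 vs 19: take 19 from right. Merged: [1, 1, 4, 7, 13, 19]
Compare 21 vs 23: take 21 from left. Merged: [1, 1, 4, 7, 13, 19, 21]
Append remaining from right: [23]. Merged: [1, 1, 4, 7, 13, 19, 21, 23]

Final merged array: [1, 1, 4, 7, 13, 19, 21, 23]
Total comparisons: 7

The merged array is [1, 1, 4, 7, 13, 19, 21, 23], requiring 7 comparisons. The merge step runs in O(n) time where n is the total number of elements.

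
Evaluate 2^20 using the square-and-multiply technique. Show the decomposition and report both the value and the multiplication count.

Computing 2^20 by squaring (build up from 2^1; each line after the first costs one multiplication):

2^1 = 2
2^2 = (2^1)^2 = 2^2 = 4
2^4 = (2^2)^2 = 4^2 = 16
2^5 = 2 * 2^4 = 2 * 16 = 32
2^10 = (2^5)^2 = 32^2 = 1024
2^20 = (2^10)^2 = 1024^2 = 1048576

Result: 1048576
Multiplications needed: 5 (5 lines after 2^1)

2^20 = 1048576. Using exponentiation by squaring, this requires 5 multiplications. The key idea: if the exponent is even, square the half-power; if odd, multiply by the base once.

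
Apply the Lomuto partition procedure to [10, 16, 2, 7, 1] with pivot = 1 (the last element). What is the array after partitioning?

Lomuto partition with pivot = 1:

Initial array: [10, 16, 2, 7, 1]

arr[0]=10 > 1: no swap
arr[1]=16 > 1: no swap
arr[2]=2 > 1: no swap
arr[3]=7 > 1: no swap

Place pivot at position 0: [1, 16, 2, 7, 10]
Pivot position: 0

After partitioning with pivot 1, the array becomes [1, 16, 2, 7, 10]. The pivot is placed at index 0. All elements to the left of the pivot are <= 1, and all elements to the right are > 1.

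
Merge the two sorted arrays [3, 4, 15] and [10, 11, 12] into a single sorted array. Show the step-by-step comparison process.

Merging process:

Compare 3 vs 10: take 3 from left. Merged: [3]
Compare 4 vs 10: take 4 from left. Merged: [3, 4]
Compare 15 vs 10: take 10 from right. Merged: [3, 4, 10]
Compare 15 vs 11: take 11 from right. Merged: [3, 4, 10, 11]
Compare 15 vs 12: take 12 from right. Merged: [3, 4, 10, 11, 12]
Append remaining from left: [15]. Merged: [3, 4, 10, 11, 12, 15]

Final merged array: [3, 4, 10, 11, 12, 15]
Total comparisons: 5

The merged array is [3, 4, 10, 11, 12, 15], requiring 5 comparisons. The merge step runs in O(n) time where n is the total number of elements.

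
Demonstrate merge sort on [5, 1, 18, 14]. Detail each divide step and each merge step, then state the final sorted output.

Merge sort trace:

Split: [5, 1, 18, 14] -> [5, 1] and [18, 14]
  Split: [5, 1] -> [5] and [1]
  Merge: [5] + [1] -> [1, 5]
  Split: [18, 14] -> [18] and [14]
  Merge: [18] + [14] -> [14, 18]
Merge: [1, 5] + [14, 18] -> [1, 5, 14, 18]

Final sorted array: [1, 5, 14, 18]

The merge sort proceeds by recursively splitting the array and merging sorted halves.
After all merges, the sorted array is [1, 5, 14, 18].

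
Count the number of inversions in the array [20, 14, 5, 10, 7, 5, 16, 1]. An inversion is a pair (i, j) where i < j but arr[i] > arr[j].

Finding inversions in [20, 14, 5, 10, 7, 5, 16, 1]:

(0, 1): arr[0]=20 > arr[1]=14
(0, 2): arr[0]=20 > arr[2]=5
(0, 3): arr[0]=20 > arr[3]=10
(0, 4): arr[0]=20 > arr[4]=7
(0, 5): arr[0]=20 > arr[5]=5
(0, 6): arr[0]=20 > arr[6]=16
(0, 7): arr[0]=20 > arr[7]=1
(1, 2): arr[1]=14 > arr[2]=5
(1, 3): arr[1]=14 > arr[3]=10
(1, 4): arr[1]=14 > arr[4]=7
(1, 5): arr[1]=14 > arr[5]=5
(1, 7): arr[1]=14 > arr[7]=1
(2, 7): arr[2]=5 > arr[7]=1
(3, 4): arr[3]=10 > arr[4]=7
(3, 5): arr[3]=10 > arr[5]=5
(3, 7): arr[3]=10 > arr[7]=1
(4, 5): arr[4]=7 > arr[5]=5
(4, 7): arr[4]=7 > arr[7]=1
(5, 7): arr[5]=5 > arr[7]=1
(6, 7): arr[6]=16 > arr[7]=1

Total inversions: 20

The array has 20 inversion(s): (0,1), (0,2), (0,3), (0,4), (0,5), (0,6), (0,7), (1,2), (1,3), (1,4), (1,5), (1,7), (2,7), (3,4), (3,5), (3,7), (4,5), (4,7), (5,7), (6,7). Each pair (i,j) satisfies i < j and arr[i] > arr[j].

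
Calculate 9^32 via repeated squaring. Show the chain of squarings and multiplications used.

Computing 9^32 by squaring (build up from 9^1; each line after the first costs one multiplication):

9^1 = 9
9^2 = (9^1)^2 = 9^2 = 81
9^4 = (9^2)^2 = 81^2 = 6561
9^8 = (9^4)^2 = 6561^2 = 43046721
9^16 = (9^8)^2 = 43046721^2 = 1853020188851841
9^32 = (9^16)^2 = 1853020188851841^2 = 3433683820292512484657849089281

Result: 3433683820292512484657849089281
Multiplications needed: 5 (5 lines after 9^1)

9^32 = 3433683820292512484657849089281. Using exponentiation by squaring, this requires 5 multiplications. The key idea: if the exponent is even, square the half-power; if odd, multiply by the base once.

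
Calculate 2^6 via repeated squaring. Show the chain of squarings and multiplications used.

Computing 2^6 by squaring (build up from 2^1; each line after the first costs one multiplication):

2^1 = 2
2^2 = (2^1)^2 = 2^2 = 4
2^3 = 2 * 2^2 = 2 * 4 = 8
2^6 = (2^3)^2 = 8^2 = 64

Result: 64
Multiplications needed: 3 (3 lines after 2^1)

2^6 = 64. Using exponentiation by squaring, this requires 3 multiplications. The key idea: if the exponent is even, square the half-power; if odd, multiply by the base once.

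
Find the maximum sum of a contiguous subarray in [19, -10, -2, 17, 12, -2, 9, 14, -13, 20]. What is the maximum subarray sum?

Using Kadane's algorithm on [19, -10, -2, 17, 12, -2, 9, 14, -13, 20]:

Scanning through the array:
Position 1 (value -10): max_ending_here = 9, max_so_far = 19
Position 2 (value -2): max_ending_here = 7, max_so_far = 19
Position 3 (value 17): max_ending_here = 24, max_so_far = 24
Position 4 (value 12): max_ending_here = 36, max_so_far = 36
Position 5 (value -2): max_ending_here = 34, max_so_far = 36
Position 6 (value 9): max_ending_here = 43, max_so_far = 43
Position 7 (value 14): max_ending_here = 57, max_so_far = 57
Position 8 (value -13): max_ending_here = 44, max_so_far = 57
Position 9 (value 20): max_ending_here = 64, max_so_far = 64

Maximum subarray: [19, -10, -2, 17, 12, -2, 9, 14, -13, 20]
Maximum sum: 64

The maximum subarray is [19, -10, -2, 17, 12, -2, 9, 14, -13, 20] with sum 64. This subarray runs from index 0 to index 9.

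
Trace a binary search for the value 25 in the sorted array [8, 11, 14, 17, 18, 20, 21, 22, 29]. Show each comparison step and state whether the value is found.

Binary search for 25 in [8, 11, 14, 17, 18, 20, 21, 22, 29]:

lo=0, hi=8, mid=4, arr[mid]=18 -> 18 < 25, search right half
lo=5, hi=8, mid=6, arr[mid]=21 -> 21 < 25, search right half
lo=7, hi=8, mid=7, arr[mid]=22 -> 22 < 25, search right half
lo=8, hi=8, mid=8, arr[mid]=29 -> 29 > 25, search left half
lo=8 > hi=7, target 25 not found

Binary search determines that 25 is not in the array after 4 comparisons. The search space was exhausted without finding the target.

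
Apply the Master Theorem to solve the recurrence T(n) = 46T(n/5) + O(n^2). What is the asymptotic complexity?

Master Theorem for T(n) = 46T(n/5) + O(n^2):

a = 46, b = 5, c = 2
log_b(a) = log_5(46) = 2.3789

Case 1: c = 2 < log_5(46) = 2.3789
T(n) = O(n^(log_5 46))

For T(n) = 46T(n/5) + O(n^2): log_5(46) = 2.3789. This is Case 1 of the Master Theorem (c < log_b(a), work dominated by leaves), giving O(n^(log_5 46)).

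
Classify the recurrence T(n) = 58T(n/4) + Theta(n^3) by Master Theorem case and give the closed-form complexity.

Master Theorem for T(n) = 58T(n/4) + O(n^3):

a = 58, b = 4, c = 3
log_b(a) = log_4(58) = 2.9290

Case 3: c = 3 > log_4(58) = 2.9290
T(n) = O(n^3) = O(n^3)

For T(n) = 58T(n/4) + O(n^3): log_4(58) = 2.9290. This is Case 3 of the Master Theorem (c > log_b(a), work dominated by root), giving O(n^3).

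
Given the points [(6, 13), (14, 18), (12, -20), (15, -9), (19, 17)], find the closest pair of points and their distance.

Computing all pairwise distances among 5 points:

d((6, 13), (14, 18)) = 9.434
d((6, 13), (12, -20)) = 33.541
d((6, 13), (15, -9)) = 23.7697
d((6, 13), (19, 17)) = 13.6015
d((14, 18), (12, -20)) = 38.0526
d((14, 18), (15, -9)) = 27.0185
d((14, 18), (19, 17)) = 5.099 <-- minimum
d((12, -20), (15, -9)) = 11.4018
d((12, -20), (19, 17)) = 37.6563
d((15, -9), (19, 17)) = 26.3059

Closest pair: (14, 18) and (19, 17) with distance 5.099

The closest pair is (14, 18) and (19, 17) with Euclidean distance 5.099. For 5 points, brute-force pairwise comparison is shown above. For large n, the divide-and-conquer algorithm (sort by x, recurse on halves, check the dividing strip) achieves O(n log n).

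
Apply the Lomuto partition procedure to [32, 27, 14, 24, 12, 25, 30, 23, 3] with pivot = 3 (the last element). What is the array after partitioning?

Lomuto partition with pivot = 3:

Initial array: [32, 27, 14, 24, 12, 25, 30, 23, 3]

arr[0]=32 > 3: no swap
arr[1]=27 > 3: no swap
arr[2]=14 > 3: no swap
arr[3]=24 > 3: no swap
arr[4]=12 > 3: no swap
arr[5]=25 > 3: no swap
arr[6]=30 > 3: no swap
arr[7]=23 > 3: no swap

Place pivot at position 0: [3, 27, 14, 24, 12, 25, 30, 23, 32]
Pivot position: 0

After partitioning with pivot 3, the array becomes [3, 27, 14, 24, 12, 25, 30, 23, 32]. The pivot is placed at index 0. All elements to the left of the pivot are <= 3, and all elements to the right are > 3.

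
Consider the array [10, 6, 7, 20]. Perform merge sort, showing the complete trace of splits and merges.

Merge sort trace:

Split: [10, 6, 7, 20] -> [10, 6] and [7, 20]
  Split: [10, 6] -> [10] and [6]
  Merge: [10] + [6] -> [6, 10]
  Split: [7, 20] -> [7] and [20]
  Merge: [7] + [20] -> [7, 20]
Merge: [6, 10] + [7, 20] -> [6, 7, 10, 20]

Final sorted array: [6, 7, 10, 20]

The merge sort proceeds by recursively splitting the array and merging sorted halves.
After all merges, the sorted array is [6, 7, 10, 20].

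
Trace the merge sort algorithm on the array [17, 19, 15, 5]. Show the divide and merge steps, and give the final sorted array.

Merge sort trace:

Split: [17, 19, 15, 5] -> [17, 19] and [15, 5]
  Split: [17, 19] -> [17] and [19]
  Merge: [17] + [19] -> [17, 19]
  Split: [15, 5] -> [15] and [5]
  Merge: [15] + [5] -> [5, 15]
Merge: [17, 19] + [5, 15] -> [5, 15, 17, 19]

Final sorted array: [5, 15, 17, 19]

The merge sort proceeds by recursively splitting the array and merging sorted halves.
After all merges, the sorted array is [5, 15, 17, 19].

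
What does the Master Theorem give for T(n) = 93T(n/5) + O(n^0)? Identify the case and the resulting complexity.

Master Theorem for T(n) = 93T(n/5) + O(n^0):

a = 93, b = 5, c = 0
log_b(a) = log_5(93) = 2.8163

Case 1: c = 0 < log_5(93) = 2.8163
T(n) = O(n^(log_5 93))

For T(n) = 93T(n/5) + O(n^0): log_5(93) = 2.8163. This is Case 1 of the Master Theorem (c < log_b(a), work dominated by leaves), giving O(n^(log_5 93)).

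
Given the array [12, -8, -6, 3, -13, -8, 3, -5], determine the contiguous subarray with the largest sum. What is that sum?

Using Kadane's algorithm on [12, -8, -6, 3, -13, -8, 3, -5]:

Scanning through the array:
Position 1 (value -8): max_ending_here = 4, max_so_far = 12
Position 2 (value -6): max_ending_here = -2, max_so_far = 12
Position 3 (value 3): max_ending_here = 3, max_so_far = 12
Position 4 (value -13): max_ending_here = -10, max_so_far = 12
Position 5 (value -8): max_ending_here = -8, max_so_far = 12
Position 6 (value 3): max_ending_here = 3, max_so_far = 12
Position 7 (value -5): max_ending_here = -2, max_so_far = 12

Maximum subarray: [12]
Maximum sum: 12

The maximum subarray is [12] with sum 12. This subarray runs from index 0 to index 0.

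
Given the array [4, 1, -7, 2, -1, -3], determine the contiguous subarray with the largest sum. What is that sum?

Using Kadane's algorithm on [4, 1, -7, 2, -1, -3]:

Scanning through the array:
Position 1 (value 1): max_ending_here = 5, max_so_far = 5
Position 2 (value -7): max_ending_here = -2, max_so_far = 5
Position 3 (value 2): max_ending_here = 2, max_so_far = 5
Position 4 (value -1): max_ending_here = 1, max_so_far = 5
Position 5 (value -3): max_ending_here = -2, max_so_far = 5

Maximum subarray: [4, 1]
Maximum sum: 5

The maximum subarray is [4, 1] with sum 5. This subarray runs from index 0 to index 1.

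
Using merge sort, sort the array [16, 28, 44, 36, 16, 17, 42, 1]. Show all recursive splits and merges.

Merge sort trace:

Split: [16, 28, 44, 36, 16, 17, 42, 1] -> [16, 28, 44, 36] and [16, 17, 42, 1]
  Split: [16, 28, 44, 36] -> [16, 28] and [44, 36]
    Split: [16, 28] -> [16] and [28]
    Merge: [16] + [28] -> [16, 28]
    Split: [44, 36] -> [44] and [36]
    Merge: [44] + [36] -> [36, 44]
  Merge: [16, 28] + [36, 44] -> [16, 28, 36, 44]
  Split: [16, 17, 42, 1] -> [16, 17] and [42, 1]
    Split: [16, 17] -> [16] and [17]
    Merge: [16] + [17] -> [16, 17]
    Split: [42, 1] -> [42] and [1]
    Merge: [42] + [1] -> [1, 42]
  Merge: [16, 17] + [1, 42] -> [1, 16, 17, 42]
Merge: [16, 28, 36, 44] + [1, 16, 17, 42] -> [1, 16, 16, 17, 28, 36, 42, 44]

Final sorted array: [1, 16, 16, 17, 28, 36, 42, 44]

The merge sort proceeds by recursively splitting the array and merging sorted halves.
After all merges, the sorted array is [1, 16, 16, 17, 28, 36, 42, 44].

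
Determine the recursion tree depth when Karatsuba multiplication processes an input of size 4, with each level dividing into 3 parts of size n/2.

For divide and conquer with division factor 2:

Problem sizes at each level:
Level 0: 4
Level 1: 2
Level 2: 1

The root is level 0 and the size-1 base case is level 2 (the tree spans levels 0 through 2, i.e. 3 levels counting the root), so the depth is the number of divisions: log_2(4) = 2

The recursion tree depth is log_2(4) = 2. At each level, the problem size is divided by 2, so it takes 2 divisions to reduce to a base case of size 1. The algorithm makes 3 recursive calls at each level.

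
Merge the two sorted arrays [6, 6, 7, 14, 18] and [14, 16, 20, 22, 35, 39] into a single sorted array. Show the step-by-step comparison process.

Merging process:

Compare 6 vs 14: take 6 from left. Merged: [6]
Compare 6 vs 14: take 6 from left. Merged: [6, 6]
Compare 7 vs 14: take 7 from left. Merged: [6, 6, 7]
Compare 14 vs 14: take 14 from left. Merged: [6, 6, 7, 14]
Compare 18 vs 14: take 14 from right. Merged: [6, 6, 7, 14, 14]
Compare 18 vs 16: take 16 from right. Merged: [6, 6, 7, 14, 14, 16]
Compare 18 vs 20: take 18 from left. Merged: [6, 6, 7, 14, 14, 16, 18]
Append remaining from right: [20, 22, 35, 39]. Merged: [6, 6, 7, 14, 14, 16, 18, 20, 22, 35, 39]

Final merged array: [6, 6, 7, 14, 14, 16, 18, 20, 22, 35, 39]
Total comparisons: 7

The merged array is [6, 6, 7, 14, 14, 16, 18, 20, 22, 35, 39], requiring 7 comparisons. The merge step runs in O(n) time where n is the total number of elements.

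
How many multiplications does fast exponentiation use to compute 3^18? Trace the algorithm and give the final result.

Computing 3^18 by squaring (build up from 3^1; each line after the first costs one multiplication):

3^1 = 3
3^2 = (3^1)^2 = 3^2 = 9
3^4 = (3^2)^2 = 9^2 = 81
3^8 = (3^4)^2 = 81^2 = 6561
3^9 = 3 * 3^8 = 3 * 6561 = 19683
3^18 = (3^9)^2 = 19683^2 = 387420489

Result: 387420489
Multiplications needed: 5 (5 lines after 3^1)

3^18 = 387420489. Using exponentiation by squaring, this requires 5 multiplications. The key idea: if the exponent is even, square the half-power; if odd, multiply by the base once.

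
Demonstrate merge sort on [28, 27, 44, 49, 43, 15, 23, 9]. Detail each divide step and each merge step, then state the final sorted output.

Merge sort trace:

Split: [28, 27, 44, 49, 43, 15, 23, 9] -> [28, 27, 44, 49] and [43, 15, 23, 9]
  Split: [28, 27, 44, 49] -> [28, 27] and [44, 49]
    Split: [28, 27] -> [28] and [27]
    Merge: [28] + [27] -> [27, 28]
    Split: [44, 49] -> [44] and [49]
    Merge: [44] + [49] -> [44, 49]
  Merge: [27, 28] + [44, 49] -> [27, 28, 44, 49]
  Split: [43, 15, 23, 9] -> [43, 15] and [23, 9]
    Split: [43, 15] -> [43] and [15]
    Merge: [43] + [15] -> [15, 43]
    Split: [23, 9] -> [23] and [9]
    Merge: [23] + [9] -> [9, 23]
  Merge: [15, 43] + [9, 23] -> [9, 15, 23, 43]
Merge: [27, 28, 44, 49] + [9, 15, 23, 43] -> [9, 15, 23, 27, 28, 43, 44, 49]

Final sorted array: [9, 15, 23, 27, 28, 43, 44, 49]

The merge sort proceeds by recursively splitting the array and merging sorted halves.
After all merges, the sorted array is [9, 15, 23, 27, 28, 43, 44, 49].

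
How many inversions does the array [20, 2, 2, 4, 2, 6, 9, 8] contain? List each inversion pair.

Finding inversions in [20, 2, 2, 4, 2, 6, 9, 8]:

(0, 1): arr[0]=20 > arr[1]=2
(0, 2): arr[0]=20 > arr[2]=2
(0, 3): arr[0]=20 > arr[3]=4
(0, 4): arr[0]=20 > arr[4]=2
(0, 5): arr[0]=20 > arr[5]=6
(0, 6): arr[0]=20 > arr[6]=9
(0, 7): arr[0]=20 > arr[7]=8
(3, 4): arr[3]=4 > arr[4]=2
(6, 7): arr[6]=9 > arr[7]=8

Total inversions: 9

The array has 9 inversion(s): (0,1), (0,2), (0,3), (0,4), (0,5), (0,6), (0,7), (3,4), (6,7). Each pair (i,j) satisfies i < j and arr[i] > arr[j].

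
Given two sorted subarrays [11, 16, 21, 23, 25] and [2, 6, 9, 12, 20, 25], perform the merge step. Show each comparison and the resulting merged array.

Merging process:

Compare 11 vs 2: take 2 from right. Merged: [2]
Compare 11 vs 6: take 6 from right. Merged: [2, 6]
Compare 11 vs 9: take 9 from right. Merged: [2, 6, 9]
Compare 11 vs 12: take 11 from left. Merged: [2, 6, 9, 11]
Compare 16 vs 12: take 12 from right. Merged: [2, 6, 9, 11, 12]
Compare 16 vs 20: take 16 from left. Merged: [2, 6, 9, 11, 12, 16]
Compare 21 vs 20: take 20 from right. Merged: [2, 6, 9, 11, 12, 16, 20]
Compare 21 vs 25: take 21 from left. Merged: [2, 6, 9, 11, 12, 16, 20, 21]
Compare 23 vs 25: take 23 from left. Merged: [2, 6, 9, 11, 12, 16, 20, 21, 23]
Compare 25 vs 25: take 25 from left. Merged: [2, 6, 9, 11, 12, 16, 20, 21, 23, 25]
Append remaining from right: [25]. Merged: [2, 6, 9, 11, 12, 16, 20, 21, 23, 25, 25]

Final merged array: [2, 6, 9, 11, 12, 16, 20, 21, 23, 25, 25]
Total comparisons: 10

The merged array is [2, 6, 9, 11, 12, 16, 20, 21, 23, 25, 25], requiring 10 comparisons. The merge step runs in O(n) time where n is the total number of elements.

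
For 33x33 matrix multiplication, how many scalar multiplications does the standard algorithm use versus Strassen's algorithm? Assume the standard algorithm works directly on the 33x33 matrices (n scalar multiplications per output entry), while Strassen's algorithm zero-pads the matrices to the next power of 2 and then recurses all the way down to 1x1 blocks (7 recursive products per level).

Matrix multiplication for 33x33 matrices:

Strassen's algorithm requires power-of-2 dimensions. Pad 33x33 to 64x64 (next power of 2).

Standard algorithm: 33^3 = 35937 multiplications
Strassen's algorithm: 7^(log2(64)) = 7^6 = 117649 multiplications
Difference: 35937 - 117649 = -81712 (Strassen uses MORE here due to padding overhead — for small or just-over-power-of-2 n, padding can outweigh the per-level savings)

Standard: 35937 multiplications (33^3). Strassen: 117649 multiplications (7^6, after padding to 64x64). Strassen reduces 8 recursive multiplications to 7 at each level.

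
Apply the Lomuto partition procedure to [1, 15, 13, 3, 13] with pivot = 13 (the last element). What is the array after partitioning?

Lomuto partition with pivot = 13:

Initial array: [1, 15, 13, 3, 13]

arr[0]=1 <= 13: swap with position 0, array becomes [1, 15, 13, 3, 13]
arr[1]=15 > 13: no swap
arr[2]=13 <= 13: swap with position 1, array becomes [1, 13, 15, 3, 13]
arr[3]=3 <= 13: swap with position 2, array becomes [1, 13, 3, 15, 13]

Place pivot at position 3: [1, 13, 3, 13, 15]
Pivot position: 3

After partitioning with pivot 13, the array becomes [1, 13, 3, 13, 15]. The pivot is placed at index 3. All elements to the left of the pivot are <= 13, and all elements to the right are > 13.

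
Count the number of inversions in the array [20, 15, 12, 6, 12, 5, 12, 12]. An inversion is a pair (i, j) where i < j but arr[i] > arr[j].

Finding inversions in [20, 15, 12, 6, 12, 5, 12, 12]:

(0, 1): arr[0]=20 > arr[1]=15
(0, 2): arr[0]=20 > arr[2]=12
(0, 3): arr[0]=20 > arr[3]=6
(0, 4): arr[0]=20 > arr[4]=12
(0, 5): arr[0]=20 > arr[5]=5
(0, 6): arr[0]=20 > arr[6]=12
(0, 7): arr[0]=20 > arr[7]=12
(1, 2): arr[1]=15 > arr[2]=12
(1, 3): arr[1]=15 > arr[3]=6
(1, 4): arr[1]=15 > arr[4]=12
(1, 5): arr[1]=15 > arr[5]=5
(1, 6): arr[1]=15 > arr[6]=12
(1, 7): arr[1]=15 > arr[7]=12
(2, 3): arr[2]=12 > arr[3]=6
(2, 5): arr[2]=12 > arr[5]=5
(3, 5): arr[3]=6 > arr[5]=5
(4, 5): arr[4]=12 > arr[5]=5

Total inversions: 17

The array has 17 inversion(s): (0,1), (0,2), (0,3), (0,4), (0,5), (0,6), (0,7), (1,2), (1,3), (1,4), (1,5), (1,6), (1,7), (2,3), (2,5), (3,5), (4,5). Each pair (i,j) satisfies i < j and arr[i] > arr[j].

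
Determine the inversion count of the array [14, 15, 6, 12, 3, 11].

Finding inversions in [14, 15, 6, 12, 3, 11]:

(0, 2): arr[0]=14 > arr[2]=6
(0, 3): arr[0]=14 > arr[3]=12
(0, 4): arr[0]=14 > arr[4]=3
(0, 5): arr[0]=14 > arr[5]=11
(1, 2): arr[1]=15 > arr[2]=6
(1, 3): arr[1]=15 > arr[3]=12
(1, 4): arr[1]=15 > arr[4]=3
(1, 5): arr[1]=15 > arr[5]=11
(2, 4): arr[2]=6 > arr[4]=3
(3, 4): arr[3]=12 > arr[4]=3
(3, 5): arr[3]=12 > arr[5]=11

Total inversions: 11

The array has 11 inversion(s): (0,2), (0,3), (0,4), (0,5), (1,2), (1,3), (1,4), (1,5), (2,4), (3,4), (3,5). Each pair (i,j) satisfies i < j and arr[i] > arr[j].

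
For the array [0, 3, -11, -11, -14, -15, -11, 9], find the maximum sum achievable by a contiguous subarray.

Using Kadane's algorithm on [0, 3, -11, -11, -14, -15, -11, 9]:

Scanning through the array:
Position 1 (value 3): max_ending_here = 3, max_so_far = 3
Position 2 (value -11): max_ending_here = -8, max_so_far = 3
Position 3 (value -11): max_ending_here = -11, max_so_far = 3
Position 4 (value -14): max_ending_here = -14, max_so_far = 3
Position 5 (value -15): max_ending_here = -15, max_so_far = 3
Position 6 (value -11): max_ending_here = -11, max_so_far = 3
Position 7 (value 9): max_ending_here = 9, max_so_far = 9

Maximum subarray: [9]
Maximum sum: 9

The maximum subarray is [9] with sum 9. This subarray runs from index 7 to index 7.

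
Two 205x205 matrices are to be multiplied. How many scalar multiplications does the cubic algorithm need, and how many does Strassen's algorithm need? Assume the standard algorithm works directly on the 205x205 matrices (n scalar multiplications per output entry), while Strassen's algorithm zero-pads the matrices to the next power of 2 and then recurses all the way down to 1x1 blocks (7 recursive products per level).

Matrix multiplication for 205x205 matrices:

Strassen's algorithm requires power-of-2 dimensions. Pad 205x205 to 256x256 (next power of 2).

Standard algorithm: 205^3 = 8615125 multiplications
Strassen's algorithm: 7^(log2(256)) = 7^8 = 5764801 multiplications
Savings: 8615125 - 5764801 = 2850324 multiplications

Standard: 8615125 multiplications (205^3). Strassen: 5764801 multiplications (7^8, after padding to 256x256). Strassen reduces 8 recursive multiplications to 7 at each level.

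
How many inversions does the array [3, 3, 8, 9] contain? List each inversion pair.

Finding inversions in [3, 3, 8, 9]:


Total inversions: 0

The array has 0 inversions. It is already sorted.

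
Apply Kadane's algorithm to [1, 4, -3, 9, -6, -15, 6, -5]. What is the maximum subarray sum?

Using Kadane's algorithm on [1, 4, -3, 9, -6, -15, 6, -5]:

Scanning through the array:
Position 1 (value 4): max_ending_here = 5, max_so_far = 5
Position 2 (value -3): max_ending_here = 2, max_so_far = 5
Position 3 (value 9): max_ending_here = 11, max_so_far = 11
Position 4 (value -6): max_ending_here = 5, max_so_far = 11
Position 5 (value -15): max_ending_here = -10, max_so_far = 11
Position 6 (value 6): max_ending_here = 6, max_so_far = 11
Position 7 (value -5): max_ending_here = 1, max_so_far = 11

Maximum subarray: [1, 4, -3, 9]
Maximum sum: 11

The maximum subarray is [1, 4, -3, 9] with sum 11. This subarray runs from index 0 to index 3.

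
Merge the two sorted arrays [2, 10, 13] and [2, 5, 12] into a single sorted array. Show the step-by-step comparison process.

Merging process:

Compare 2 vs 2: take 2 from left. Merged: [2]
Compare 10 vs 2: take 2 from right. Merged: [2, 2]
Compare 10 vs 5: take 5 from right. Merged: [2, 2, 5]
Compare 10 vs 12: take 10 from left. Merged: [2, 2, 5, 10]
Compare 13 vs 12: take 12 from right. Merged: [2, 2, 5, 10, 12]
Append remaining from left: [13]. Merged: [2, 2, 5, 10, 12, 13]

Final merged array: [2, 2, 5, 10, 12, 13]
Total comparisons: 5

The merged array is [2, 2, 5, 10, 12, 13], requiring 5 comparisons. The merge step runs in O(n) time where n is the total number of elements.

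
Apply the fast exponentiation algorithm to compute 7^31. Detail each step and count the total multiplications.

Computing 7^31 by squaring (build up from 7^1; each line after the first costs one multiplication):

7^1 = 7
7^2 = (7^1)^2 = 7^2 = 49
7^3 = 7 * 7^2 = 7 * 49 = 343
7^6 = (7^3)^2 = 343^2 = 117649
7^7 = 7 * 7^6 = 7 * 117649 = 823543
7^14 = (7^7)^2 = 823543^2 = 678223072849
7^15 = 7 * 7^14 = 7 * 678223072849 = 4747561509943
7^30 = (7^15)^2 = 4747561509943^2 = 22539340290692258087863249
7^31 = 7 * 7^30 = 7 * 22539340290692258087863249 = 157775382034845806615042743

Result: 157775382034845806615042743
Multiplications needed: 8 (8 lines after 7^1)

7^31 = 157775382034845806615042743. Using exponentiation by squaring, this requires 8 multiplications. The key idea: if the exponent is even, square the half-power; if odd, multiply by the base once.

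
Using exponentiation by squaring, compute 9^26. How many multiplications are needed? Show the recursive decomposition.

Computing 9^26 by squaring (build up from 9^1; each line after the first costs one multiplication):

9^1 = 9
9^2 = (9^1)^2 = 9^2 = 81
9^3 = 9 * 9^2 = 9 * 81 = 729
9^6 = (9^3)^2 = 729^2 = 531441
9^12 = (9^6)^2 = 531441^2 = 282429536481
9^13 = 9 * 9^12 = 9 * 282429536481 = 2541865828329
9^26 = (9^13)^2 = 2541865828329^2 = 6461081889226673298932241

Result: 6461081889226673298932241
Multiplications needed: 6 (6 lines after 9^1)

9^26 = 6461081889226673298932241. Using exponentiation by squaring, this requires 6 multiplications. The key idea: if the exponent is even, square the half-power; if odd, multiply by the base once.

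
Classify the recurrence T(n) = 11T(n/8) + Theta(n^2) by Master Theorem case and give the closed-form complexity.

Master Theorem for T(n) = 11T(n/8) + O(n^2):

a = 11, b = 8, c = 2
log_b(a) = log_8(11) = 1.1531

Case 3: c = 2 > log_8(11) = 1.1531
T(n) = O(n^2) = O(n^2)

For T(n) = 11T(n/8) + O(n^2): log_8(11) = 1.1531. This is Case 3 of the Master Theorem (c > log_b(a), work dominated by root), giving O(n^2).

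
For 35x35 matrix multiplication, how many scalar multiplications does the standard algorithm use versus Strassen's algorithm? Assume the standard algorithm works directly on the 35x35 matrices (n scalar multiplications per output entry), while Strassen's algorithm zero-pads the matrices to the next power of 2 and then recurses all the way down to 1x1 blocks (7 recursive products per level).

Matrix multiplication for 35x35 matrices:

Strassen's algorithm requires power-of-2 dimensions. Pad 35x35 to 64x64 (next power of 2).

Standard algorithm: 35^3 = 42875 multiplications
Strassen's algorithm: 7^(log2(64)) = 7^6 = 117649 multiplications
Difference: 42875 - 117649 = -74774 (Strassen uses MORE here due to padding overhead — for small or just-over-power-of-2 n, padding can outweigh the per-level savings)

Standard: 42875 multiplications (35^3). Strassen: 117649 multiplications (7^6, after padding to 64x64). Strassen reduces 8 recursive multiplications to 7 at each level.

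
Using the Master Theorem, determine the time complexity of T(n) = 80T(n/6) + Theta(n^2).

Master Theorem for T(n) = 80T(n/6) + O(n^2):

a = 80, b = 6, c = 2
log_b(a) = log_6(80) = 2.4457

Case 1: c = 2 < log_6(80) = 2.4457
T(n) = O(n^(log_6 80))

For T(n) = 80T(n/6) + O(n^2): log_6(80) = 2.4457. This is Case 1 of the Master Theorem (c < log_b(a), work dominated by leaves), giving O(n^(log_6 80)).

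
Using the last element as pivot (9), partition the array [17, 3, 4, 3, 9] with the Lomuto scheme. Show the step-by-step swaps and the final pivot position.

Lomuto partition with pivot = 9:

Initial array: [17, 3, 4, 3, 9]

arr[0]=17 > 9: no swap
arr[1]=3 <= 9: swap with position 0, array becomes [3, 17, 4, 3, 9]
arr[2]=4 <= 9: swap with position 1, array becomes [3, 4, 17, 3, 9]
arr[3]=3 <= 9: swap with position 2, array becomes [3, 4, 3, 17, 9]

Place pivot at position 3: [3, 4, 3, 9, 17]
Pivot position: 3

After partitioning with pivot 9, the array becomes [3, 4, 3, 9, 17]. The pivot is placed at index 3. All elements to the left of the pivot are <= 9, and all elements to the right are > 9.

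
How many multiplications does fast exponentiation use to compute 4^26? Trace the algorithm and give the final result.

Computing 4^26 by squaring (build up from 4^1; each line after the first costs one multiplication):

4^1 = 4
4^2 = (4^1)^2 = 4^2 = 16
4^3 = 4 * 4^2 = 4 * 16 = 64
4^6 = (4^3)^2 = 64^2 = 4096
4^12 = (4^6)^2 = 4096^2 = 16777216
4^13 = 4 * 4^12 = 4 * 16777216 = 67108864
4^26 = (4^13)^2 = 67108864^2 = 4503599627370496

Result: 4503599627370496
Multiplications needed: 6 (6 lines after 4^1)

4^26 = 4503599627370496. Using exponentiation by squaring, this requires 6 multiplications. The key idea: if the exponent is even, square the half-power; if odd, multiply by the base once.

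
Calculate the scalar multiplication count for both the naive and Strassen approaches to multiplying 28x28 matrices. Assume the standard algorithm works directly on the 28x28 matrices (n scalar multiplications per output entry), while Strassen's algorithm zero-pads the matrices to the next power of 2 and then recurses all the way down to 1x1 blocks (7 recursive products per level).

Matrix multiplication for 28x28 matrices:

Strassen's algorithm requires power-of-2 dimensions. Pad 28x28 to 32x32 (next power of 2).

Standard algorithm: 28^3 = 21952 multiplications
Strassen's algorithm: 7^(log2(32)) = 7^5 = 16807 multiplications
Savings: 21952 - 16807 = 5145 multiplications

Standard: 21952 multiplications (28^3). Strassen: 16807 multiplications (7^5, after padding to 32x32). Strassen reduces 8 recursive multiplications to 7 at each level.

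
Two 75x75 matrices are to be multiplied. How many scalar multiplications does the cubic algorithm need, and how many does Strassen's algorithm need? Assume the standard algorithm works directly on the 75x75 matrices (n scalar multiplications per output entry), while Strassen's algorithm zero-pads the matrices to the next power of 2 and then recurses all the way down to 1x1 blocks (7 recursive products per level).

Matrix multiplication for 75x75 matrices:

Strassen's algorithm requires power-of-2 dimensions. Pad 75x75 to 128x128 (next power of 2).

Standard algorithm: 75^3 = 421875 multiplications
Strassen's algorithm: 7^(log2(128)) = 7^7 = 823543 multiplications
Difference: 421875 - 823543 = -401668 (Strassen uses MORE here due to padding overhead — for small or just-over-power-of-2 n, padding can outweigh the per-level savings)

Standard: 421875 multiplications (75^3). Strassen: 823543 multiplications (7^7, after padding to 128x128). Strassen reduces 8 recursive multiplications to 7 at each level.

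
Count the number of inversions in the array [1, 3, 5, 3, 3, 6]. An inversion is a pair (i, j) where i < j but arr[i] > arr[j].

Finding inversions in [1, 3, 5, 3, 3, 6]:

(2, 3): arr[2]=5 > arr[3]=3
(2, 4): arr[2]=5 > arr[4]=3

Total inversions: 2

The array has 2 inversion(s): (2,3), (2,4). Each pair (i,j) satisfies i < j and arr[i] > arr[j].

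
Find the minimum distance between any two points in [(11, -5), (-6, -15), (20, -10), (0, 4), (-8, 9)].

Computing all pairwise distances among 5 points:

d((11, -5), (-6, -15)) = 19.7231
d((11, -5), (20, -10)) = 10.2956
d((11, -5), (0, 4)) = 14.2127
d((11, -5), (-8, 9)) = 23.6008
d((-6, -15), (20, -10)) = 26.4764
d((-6, -15), (0, 4)) = 19.9249
d((-6, -15), (-8, 9)) = 24.0832
d((20, -10), (0, 4)) = 24.4131
d((20, -10), (-8, 9)) = 33.8378
d((0, 4), (-8, 9)) = 9.434 <-- minimum

Closest pair: (0, 4) and (-8, 9) with distance 9.434

The closest pair is (0, 4) and (-8, 9) with Euclidean distance 9.434. For 5 points, brute-force pairwise comparison is shown above. For large n, the divide-and-conquer algorithm (sort by x, recurse on halves, check the dividing strip) achieves O(n log n).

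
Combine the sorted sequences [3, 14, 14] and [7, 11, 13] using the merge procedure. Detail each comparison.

Merging process:

Compare 3 vs 7: take 3 from left. Merged: [3]
Compare 14 vs 7: take 7 from right. Merged: [3, 7]
Compare 14 vs 11: take 11 from right. Merged: [3, 7, 11]
Compare 14 vs 13: take 13 from right. Merged: [3, 7, 11, 13]
Append remaining from left: [14, 14]. Merged: [3, 7, 11, 13, 14, 14]

Final merged array: [3, 7, 11, 13, 14, 14]
Total comparisons: 4

The merged array is [3, 7, 11, 13, 14, 14], requiring 4 comparisons. The merge step runs in O(n) time where n is the total number of elements.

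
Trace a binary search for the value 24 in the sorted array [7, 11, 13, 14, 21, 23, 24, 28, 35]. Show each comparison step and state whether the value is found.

Binary search for 24 in [7, 11, 13, 14, 21, 23, 24, 28, 35]:

lo=0, hi=8, mid=4, arr[mid]=21 -> 21 < 24, search right half
lo=5, hi=8, mid=6, arr[mid]=24 -> Found target at index 6!

Binary search finds 24 at index 6 after 2 comparisons. The search repeatedly halves the search space by comparing with the middle element.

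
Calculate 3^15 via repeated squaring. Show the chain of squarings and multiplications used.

Computing 3^15 by squaring (build up from 3^1; each line after the first costs one multiplication):

3^1 = 3
3^2 = (3^1)^2 = 3^2 = 9
3^3 = 3 * 3^2 = 3 * 9 = 27
3^6 = (3^3)^2 = 27^2 = 729
3^7 = 3 * 3^6 = 3 * 729 = 2187
3^14 = (3^7)^2 = 2187^2 = 4782969
3^15 = 3 * 3^14 = 3 * 4782969 = 14348907

Result: 14348907
Multiplications needed: 6 (6 lines after 3^1)

3^15 = 14348907. Using exponentiation by squaring, this requires 6 multiplications. The key idea: if the exponent is even, square the half-power; if odd, multiply by the base once.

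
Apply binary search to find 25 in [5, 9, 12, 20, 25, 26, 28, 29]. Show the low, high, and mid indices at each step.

Binary search for 25 in [5, 9, 12, 20, 25, 26, 28, 29]:

lo=0, hi=7, mid=3, arr[mid]=20 -> 20 < 25, search right half
lo=4, hi=7, mid=5, arr[mid]=26 -> 26 > 25, search left half
lo=4, hi=4, mid=4, arr[mid]=25 -> Found target at index 4!

Binary search finds 25 at index 4 after 3 comparisons. The search repeatedly halves the search space by comparing with the middle element.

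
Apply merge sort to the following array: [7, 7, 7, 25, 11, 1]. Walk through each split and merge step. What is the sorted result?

Merge sort trace:

Split: [7, 7, 7, 25, 11, 1] -> [7, 7, 7] and [25, 11, 1]
  Split: [7, 7, 7] -> [7] and [7, 7]
    Split: [7, 7] -> [7] and [7]
    Merge: [7] + [7] -> [7, 7]
  Merge: [7] + [7, 7] -> [7, 7, 7]
  Split: [25, 11, 1] -> [25] and [11, 1]
    Split: [11, 1] -> [11] and [1]
    Merge: [11] + [1] -> [1, 11]
  Merge: [25] + [1, 11] -> [1, 11, 25]
Merge: [7, 7, 7] + [1, 11, 25] -> [1, 7, 7, 7, 11, 25]

Final sorted array: [1, 7, 7, 7, 11, 25]

The merge sort proceeds by recursively splitting the array and merging sorted halves.
After all merges, the sorted array is [1, 7, 7, 7, 11, 25].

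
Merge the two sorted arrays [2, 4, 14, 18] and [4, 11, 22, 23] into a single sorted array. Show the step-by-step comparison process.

Merging process:

Compare 2 vs 4: take 2 from left. Merged: [2]
Compare 4 vs 4: take 4 from left. Merged: [2, 4]
Compare 14 vs 4: take 4 from right. Merged: [2, 4, 4]
Compare 14 vs 11: take 11 from right. Merged: [2, 4, 4, 11]
Compare 14 vs 22: take 14 from left. Merged: [2, 4, 4, 11, 14]
Compare 18 vs 22: take 18 from left. Merged: [2, 4, 4, 11, 14, 18]
Append remaining from right: [22, 23]. Merged: [2, 4, 4, 11, 14, 18, 22, 23]

Final merged array: [2, 4, 4, 11, 14, 18, 22, 23]
Total comparisons: 6

The merged array is [2, 4, 4, 11, 14, 18, 22, 23], requiring 6 comparisons. The merge step runs in O(n) time where n is the total number of elements.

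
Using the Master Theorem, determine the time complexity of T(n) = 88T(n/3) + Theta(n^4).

Master Theorem for T(n) = 88T(n/3) + O(n^4):

a = 88, b = 3, c = 4
log_b(a) = log_3(88) = 4.0754

Case 1: c = 4 < log_3(88) = 4.0754
T(n) = O(n^(log_3 88))

For T(n) = 88T(n/3) + O(n^4): log_3(88) = 4.0754. This is Case 1 of the Master Theorem (c < log_b(a), work dominated by leaves), giving O(n^(log_3 88)).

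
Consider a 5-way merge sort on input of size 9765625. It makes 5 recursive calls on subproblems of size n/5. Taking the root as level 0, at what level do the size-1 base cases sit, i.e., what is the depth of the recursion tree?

For divide and conquer with division factor 5:

Problem sizes at each level:
Level 0: 9765625
Level 1: 1953125
Level 2: 390625
Level 3: 78125
Level 4: 15625
Level 5: 3125
Level 6: 625
Level 7: 125
Level 8: 25
Level 9: 5
Level 10: 1

The root is level 0 and the size-1 base case is level 10 (the tree spans levels 0 through 10, i.e. 11 levels counting the root), so the depth is the number of divisions: log_5(9765625) = 10

The recursion tree depth is log_5(9765625) = 10. At each level, the problem size is divided by 5, so it takes 10 divisions to reduce to a base case of size 1. The algorithm makes 5 recursive calls at each level.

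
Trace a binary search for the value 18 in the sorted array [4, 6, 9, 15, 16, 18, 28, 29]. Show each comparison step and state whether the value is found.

Binary search for 18 in [4, 6, 9, 15, 16, 18, 28, 29]:

lo=0, hi=7, mid=3, arr[mid]=15 -> 15 < 18, search right half
lo=4, hi=7, mid=5, arr[mid]=18 -> Found target at index 5!

Binary search finds 18 at index 5 after 2 comparisons. The search repeatedly halves the search space by comparing with the middle element.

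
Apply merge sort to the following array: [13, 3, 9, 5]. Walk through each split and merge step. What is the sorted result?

Merge sort trace:

Split: [13, 3, 9, 5] -> [13, 3] and [9, 5]
  Split: [13, 3] -> [13] and [3]
  Merge: [13] + [3] -> [3, 13]
  Split: [9, 5] -> [9] and [5]
  Merge: [9] + [5] -> [5, 9]
Merge: [3, 13] + [5, 9] -> [3, 5, 9, 13]

Final sorted array: [3, 5, 9, 13]

The merge sort proceeds by recursively splitting the array and merging sorted halves.
After all merges, the sorted array is [3, 5, 9, 13].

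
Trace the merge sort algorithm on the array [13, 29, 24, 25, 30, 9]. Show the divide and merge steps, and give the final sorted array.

Merge sort trace:

Split: [13, 29, 24, 25, 30, 9] -> [13, 29, 24] and [25, 30, 9]
  Split: [13, 29, 24] -> [13] and [29, 24]
    Split: [29, 24] -> [29] and [24]
    Merge: [29] + [24] -> [24, 29]
  Merge: [13] + [24, 29] -> [13, 24, 29]
  Split: [25, 30, 9] -> [25] and [30, 9]
    Split: [30, 9] -> [30] and [9]
    Merge: [30] + [9] -> [9, 30]
  Merge: [25] + [9, 30] -> [9, 25, 30]
Merge: [13, 24, 29] + [9, 25, 30] -> [9, 13, 24, 25, 29, 30]

Final sorted array: [9, 13, 24, 25, 29, 30]

The merge sort proceeds by recursively splitting the array and merging sorted halves.
After all merges, the sorted array is [9, 13, 24, 25, 29, 30].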